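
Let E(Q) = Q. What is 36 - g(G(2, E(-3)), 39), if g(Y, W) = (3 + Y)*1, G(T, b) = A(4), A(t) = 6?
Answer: 27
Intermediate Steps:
G(T, b) = 6
g(Y, W) = 3 + Y
36 - g(G(2, E(-3)), 39) = 36 - (3 + 6) = 36 - 1*9 = 36 - 9 = 27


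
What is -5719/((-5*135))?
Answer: 5719/675 ≈ 8.4726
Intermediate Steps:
-5719/((-5*135)) = -5719/(-675) = -5719*(-1/675) = 5719/675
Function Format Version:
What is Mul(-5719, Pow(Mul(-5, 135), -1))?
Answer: Rational(5719, 675) ≈ 8.4726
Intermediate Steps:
Mul(-5719, Pow(Mul(-5, 135), -1)) = Mul(-5719, Pow(-675, -1)) = Mul(-5719, Rational(-1, 675)) = Rational(5719, 675)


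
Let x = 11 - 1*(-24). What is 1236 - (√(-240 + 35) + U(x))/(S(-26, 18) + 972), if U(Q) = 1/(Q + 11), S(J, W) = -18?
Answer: 54240623/43884 - I*√205/954 ≈ 1236.0 - 0.015008*I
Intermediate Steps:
x = 35 (x = 11 + 24 = 35)
U(Q) = 1/(11 + Q)
1236 - (√(-240 + 35) + U(x))/(S(-26, 18) + 972) = 1236 - (√(-240 + 35) + 1/(11 + 35))/(-18 + 972) = 1236 - (√(-205) + 1/46)/954 = 1236 - (I*√205 + 1/46)/954 = 1236 - (1/46 + I*√205)/954 = 1236 - (1/43884 + I*√205/954) = 1236 + (-1/43884 - I*√205/954) = 54240623/43884 - I*√205/954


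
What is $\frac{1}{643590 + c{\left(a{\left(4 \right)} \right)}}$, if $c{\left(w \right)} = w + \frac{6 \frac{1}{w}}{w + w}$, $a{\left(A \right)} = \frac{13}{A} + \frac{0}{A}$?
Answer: $\frac{676}{435069229} \approx 1.5538 \cdot 10^{-6}$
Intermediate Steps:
$a{\left(A \right)} = \frac{13}{A}$ ($a{\left(A \right)} = \frac{13}{A} + 0 = \frac{13}{A}$)
$c{\left(w \right)} = w + \frac{3}{w^{2}}$ ($c{\left(w \right)} = w + \frac{6 \frac{1}{w}}{2 w} = w + \frac{1}{2 w} \frac{6}{w} = w + \frac{3}{w^{2}}$)
$\frac{1}{643590 + c{\left(a{\left(4 \right)} \right)}} = \frac{1}{643590 + \left(\frac{13}{4} + \frac{3}{\frac{169}{16}}\right)} = \frac{1}{643590 + \left(\frac{13}{4} + 3 \cdot \frac{16}{169}\right)} = \frac{1}{643590 + \left(\frac{13}{4} + \frac{48}{169}\right)} = \frac{1}{643590 + \frac{2389}{676}} = \frac{1}{\frac{435069229}{676}} = \frac{676}{435069229}$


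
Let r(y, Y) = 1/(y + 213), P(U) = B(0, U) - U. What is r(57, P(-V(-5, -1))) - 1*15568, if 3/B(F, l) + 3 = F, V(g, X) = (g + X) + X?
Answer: -4203359/270 ≈ -15568.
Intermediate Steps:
V(g, X) = g + 2*X (V(g, X) = (X + g) + X = g + 2*X)
B(F, l) = 3/(-3 + F)
P(U) = -1 - U (P(U) = 3/(-3 + 0) - U = 3/(-3) - U = 3*(-1/3) - U = -1 - U)
r(y, Y) = 1/(213 + y)
r(57, P(-V(-5, -1))) - 1*15568 = 1/(213 + 57) - 1*15568 = 1/270 - 15568 = -4203359/270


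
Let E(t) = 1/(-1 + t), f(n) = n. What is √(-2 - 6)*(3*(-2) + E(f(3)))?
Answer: -11*I*√2 ≈ -15.556*I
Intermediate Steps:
√(-2 - 6)*(3*(-2) + E(f(3))) = √(-2 - 6)*(3*(-2) + 1/(-1 + 3)) = √(-8)*(-6 + 1/2) = (2*I*√2)*(-6 + ½) = (2*I*√2)*(-11/2) = -11*I*√2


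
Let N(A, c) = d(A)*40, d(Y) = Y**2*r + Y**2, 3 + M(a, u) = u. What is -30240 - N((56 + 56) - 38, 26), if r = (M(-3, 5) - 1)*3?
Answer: -906400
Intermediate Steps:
M(a, u) = -3 + u
r = 3 (r = ((-3 + 5) - 1)*3 = (2 - 1)*3 = 1*3 = 3)
d(Y) = 4*Y**2 (d(Y) = Y**2*3 + Y**2 = 3*Y**2 + Y**2 = 4*Y**2)
N(A, c) = 160*A**2 (N(A, c) = (4*A**2)*40 = 160*A**2)
-30240 - N((56 + 56) - 38, 26) = -30240 - 160*((56 + 56) - 38)**2 = -30240 - 160*(112 - 38)**2 = -30240 - 160*74**2 = -30240 - 160*5476 = -30240 - 1*876160 = -30240 - 876160 = -906400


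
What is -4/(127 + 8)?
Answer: -4/135 ≈ -0.029630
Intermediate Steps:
-4/(127 + 8) = -4/135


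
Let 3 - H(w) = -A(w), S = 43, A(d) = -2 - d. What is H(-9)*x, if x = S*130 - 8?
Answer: 55820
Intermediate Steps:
H(w) = 1 - w (H(w) = 3 - (-1)*(-2 - w) = 3 - (2 + w) = 3 + (-2 - w) = 1 - w)
x = 5582 (x = 43*130 - 8 = 5590 - 8 = 5582)
H(-9)*x = (1 - 1*(-9))*5582 = (1 + 9)*5582 = 10*5582 = 55820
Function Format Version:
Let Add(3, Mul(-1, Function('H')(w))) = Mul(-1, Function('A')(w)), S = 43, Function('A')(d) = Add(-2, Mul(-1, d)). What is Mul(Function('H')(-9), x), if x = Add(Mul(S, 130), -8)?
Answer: 55820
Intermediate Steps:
Function('H')(w) = Add(1, Mul(-1, w)) (Function('H')(w) = Add(3, Mul(-1, Mul(-1, Add(-2, Mul(-1, w))))) = Add(3, Mul(-1, Add(2, w))) = Add(3, Add(-2, Mul(-1, w))) = Add(1, Mul(-1, w)))
x = 5582 (x = Add(Mul(43, 130), -8) = Add(5590, -8) = 5582)
Mul(Function('H')(-9), x) = Mul(Add(1, Mul(-1, -9)), 5582) = Mul(Add(1, 9), 5582) = Mul(10, 5582) = 55820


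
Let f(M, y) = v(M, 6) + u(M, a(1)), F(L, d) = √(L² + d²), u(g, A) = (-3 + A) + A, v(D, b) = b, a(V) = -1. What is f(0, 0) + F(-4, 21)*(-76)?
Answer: 1 - 76*√457 ≈ -1623.7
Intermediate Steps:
u(g, A) = -3 + 2*A
f(M, y) = 1 (f(M, y) = 6 + (-3 + 2*(-1)) = 6 + (-3 - 2) = 6 - 5 = 1)
f(0, 0) + F(-4, 21)*(-76) = 1 + √((-4)² + 21²)*(-76) = 1 + √(16 + 441)*(-76) = 1 + √457*(-76) = 1 - 76*√457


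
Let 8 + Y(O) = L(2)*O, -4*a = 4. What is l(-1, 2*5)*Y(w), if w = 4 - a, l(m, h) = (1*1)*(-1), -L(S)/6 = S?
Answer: 68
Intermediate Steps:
L(S) = -6*S
a = -1 (a = -¼*4 = -1)
l(m, h) = -1 (l(m, h) = 1*(-1) = -1)
w = 5 (w = 4 - 1*(-1) = 4 + 1 = 5)
Y(O) = -8 - 12*O (Y(O) = -8 + (-6*2)*O = -8 - 12*O)
l(-1, 2*5)*Y(w) = -(-8 - 12*5) = -(-8 - 60) = -1*(-68) = 68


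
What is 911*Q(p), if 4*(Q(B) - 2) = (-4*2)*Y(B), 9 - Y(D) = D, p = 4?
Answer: -7288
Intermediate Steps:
Y(D) = 9 - D
Q(B) = -16 + 2*B (Q(B) = 2 + ((-4*2)*(9 - B))/4 = 2 + (-8*(9 - B))/4 = 2 + (-72 + 8*B)/4 = 2 + (-18 + 2*B) = -16 + 2*B)
911*Q(p) = 911*(-16 + 2*4) = 911*(-16 + 8) = 911*(-8) = -7288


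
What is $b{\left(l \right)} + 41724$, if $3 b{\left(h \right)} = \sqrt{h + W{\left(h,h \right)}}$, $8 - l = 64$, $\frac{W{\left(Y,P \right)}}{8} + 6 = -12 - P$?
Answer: $41724 + \frac{2 \sqrt{62}}{3} \approx 41729.0$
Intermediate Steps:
$W{\left(Y,P \right)} = -144 - 8 P$ ($W{\left(Y,P \right)} = -48 + 8 \left(-12 - P\right) = -48 - \left(96 + 8 P\right) = -144 - 8 P$)
$l = -56$ ($l = 8 - 64 = -56$)
$b{\left(h \right)} = \frac{\sqrt{-144 - 7 h}}{3}$ ($b{\left(h \right)} = \frac{\sqrt{h - \left(144 + 8 h\right)}}{3} = \frac{\sqrt{-144 - 7 h}}{3}$)
$b{\left(l \right)} + 41724 = \frac{\sqrt{-144 - -392}}{3} + 41724 = \frac{\sqrt{-144 + 392}}{3} + 41724 = \frac{\sqrt{248}}{3} + 41724 = \frac{2 \sqrt{62}}{3} + 41724 = 41724 + \frac{2 \sqrt{62}}{3}$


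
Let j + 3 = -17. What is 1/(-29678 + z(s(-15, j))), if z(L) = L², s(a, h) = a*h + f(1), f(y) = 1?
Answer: 1/60923 ≈ 1.6414e-5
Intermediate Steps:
j = -20 (j = -3 - 17 = -20)
s(a, h) = 1 + a*h (s(a, h) = a*h + 1 = 1 + a*h)
1/(-29678 + z(s(-15, j))) = 1/(-29678 + (1 - 15*(-20))²) = 1/(-29678 + (1 + 300)²) = 1/(-29678 + 301²) = 1/(-29678 + 90601) = 1/60923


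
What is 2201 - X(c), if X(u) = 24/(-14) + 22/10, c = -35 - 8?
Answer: 77018/35 ≈ 2200.5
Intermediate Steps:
c = -43
X(u) = 17/35 (X(u) = 24*(-1/14) + 22*(1/10) = -12/7 + 11/5 = 17/35)
2201 - X(c) = 2201 - 1*17/35 = 2201 - 17/35 = 77018/35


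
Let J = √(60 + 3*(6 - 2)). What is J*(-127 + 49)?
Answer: -468*√2 ≈ -661.85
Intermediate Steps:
J = 6*√2 (J = √(60 + 3*4) = √(60 + 12) = √72 = 6*√2 ≈ 8.4853)
J*(-127 + 49) = (6*√2)*(-127 + 49) = (6*√2)*(-78) = -468*√2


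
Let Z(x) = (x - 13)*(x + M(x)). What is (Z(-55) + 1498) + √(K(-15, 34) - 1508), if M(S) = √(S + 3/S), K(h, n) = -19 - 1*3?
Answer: 5238 + 3*I*√170 - 136*I*√41635/55 ≈ 5238.0 - 465.44*I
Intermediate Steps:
K(h, n) = -22 (K(h, n) = -19 - 3 = -22)
Z(x) = (-13 + x)*(x + √(x + 3/x)) (Z(x) = (x - 13)*(x + √(x + 3/x)) = (-13 + x)*(x + √(x + 3/x)))
(Z(-55) + 1498) + √(K(-15, 34) - 1508) = (((-55)² - 13*(-55) - 13*√(-55 + 3/(-55)) - 55*√(-55 + 3/(-55))) + 1498) + √(-22 - 1508) = ((3025 + 715 - 13*√(-55 + 3*(-1/55)) - 55*√(-55 + 3*(-1/55))) + 1498) + √(-1530) = ((3025 + 715 - 13*√(-55 - 3/55) - 55*√(-55 - 3/55)) + 1498) + 3*I*√170 = ((3025 + 715 - 26*I*√41635/55 - 2*I*√41635) + 1498) + 3*I*√170 = ((3740 - 136*I*√41635/55) + 1498) + 3*I*√170 = (5238 - 136*I*√41635/55) + 3*I*√170 = 5238 + 3*I*√170 - 136*I*√41635/55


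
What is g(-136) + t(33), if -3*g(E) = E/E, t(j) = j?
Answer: 98/3 ≈ 32.667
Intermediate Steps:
g(E) = -⅓ (g(E) = -E/(3*E) = -⅓*1 = -⅓)
g(-136) + t(33) = -⅓ + 33 = 98/3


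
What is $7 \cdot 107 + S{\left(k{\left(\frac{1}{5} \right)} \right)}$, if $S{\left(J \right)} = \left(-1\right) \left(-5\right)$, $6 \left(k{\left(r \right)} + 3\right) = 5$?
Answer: $754$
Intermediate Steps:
$k{\left(r \right)} = - \frac{13}{6}$ ($k{\left(r \right)} = -3 + \frac{1}{6} \cdot 5 = -3 + \frac{5}{6} = - \frac{13}{6}$)
$S{\left(J \right)} = 5$
$7 \cdot 107 + S{\left(k{\left(\frac{1}{5} \right)} \right)} = 7 \cdot 107 + 5 = 749 + 5 = 754$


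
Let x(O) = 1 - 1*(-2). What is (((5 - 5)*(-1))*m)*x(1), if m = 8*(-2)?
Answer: 0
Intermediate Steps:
m = -16
x(O) = 3 (x(O) = 1 + 2 = 3)
(((5 - 5)*(-1))*m)*x(1) = (((5 - 5)*(-1))*(-16))*3 = ((0*(-1))*(-16))*3 = (0*(-16))*3 = 0*3 = 0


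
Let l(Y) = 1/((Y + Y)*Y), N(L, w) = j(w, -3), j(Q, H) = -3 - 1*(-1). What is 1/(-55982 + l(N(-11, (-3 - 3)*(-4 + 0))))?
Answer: -8/447855 ≈ -1.7863e-5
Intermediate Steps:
j(Q, H) = -2 (j(Q, H) = -3 + 1 = -2)
N(L, w) = -2
l(Y) = 1/(2*Y**2) (l(Y) = 1/(((2*Y))*Y) = (1/(2*Y))/Y = 1/(2*Y**2))
1/(-55982 + l(N(-11, (-3 - 3)*(-4 + 0)))) = 1/(-55982 + (1/2)/(-2)**2) = 1/(-55982 + (1/2)*(1/4)) = 1/(-55982 + 1/8) = 1/(-447855/8) = -8/447855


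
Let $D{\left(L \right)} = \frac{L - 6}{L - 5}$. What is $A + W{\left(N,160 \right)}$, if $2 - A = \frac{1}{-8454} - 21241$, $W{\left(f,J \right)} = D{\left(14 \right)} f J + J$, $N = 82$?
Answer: $\frac{838600169}{25362} \approx 33065.0$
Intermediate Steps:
$D{\left(L \right)} = \frac{-6 + L}{-5 + L}$
$W{\left(f,J \right)} = J + \frac{8 J f}{9}$ ($W{\left(f,J \right)} = \frac{-6 + 14}{-5 + 14} f J + J = \frac{1}{9} \cdot 8 f J + J = \frac{8 f}{9} J + J = \frac{8 J f}{9} + J = J + \frac{8 J f}{9}$)
$A = \frac{179588323}{8454}$ ($A = 2 - \left(\frac{1}{-8454} - 21241\right) = 2 - \left(- \frac{1}{8454} - 21241\right) = 2 - - \frac{179571415}{8454} = 2 + \frac{179571415}{8454} = \frac{179588323}{8454} \approx 21243.0$)
$A + W{\left(N,160 \right)} = \frac{179588323}{8454} + \frac{1}{9} \cdot 160 \left(9 + 8 \cdot 82\right) = \frac{179588323}{8454} + \frac{1}{9} \cdot 160 \left(9 + 656\right) = \frac{179588323}{8454} + \frac{1}{9} \cdot 160 \cdot 665 = \frac{179588323}{8454} + \frac{106400}{9} = \frac{838600169}{25362}$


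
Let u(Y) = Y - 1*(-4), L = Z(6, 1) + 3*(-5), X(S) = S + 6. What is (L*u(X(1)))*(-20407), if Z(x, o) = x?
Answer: 2020293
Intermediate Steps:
X(S) = 6 + S
L = -9 (L = 6 + 3*(-5) = 6 - 15 = -9)
u(Y) = 4 + Y (u(Y) = Y + 4 = 4 + Y)
(L*u(X(1)))*(-20407) = -9*(4 + (6 + 1))*(-20407) = -9*(4 + 7)*(-20407) = -9*11*(-20407) = -99*(-20407) = 2020293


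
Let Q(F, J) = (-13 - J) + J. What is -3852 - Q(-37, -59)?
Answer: -3839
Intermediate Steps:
Q(F, J) = -13
-3852 - Q(-37, -59) = -3852 - 1*(-13) = -3852 + 13 = -3839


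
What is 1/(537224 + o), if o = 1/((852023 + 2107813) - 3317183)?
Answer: 357347/191975384727 ≈ 1.8614e-6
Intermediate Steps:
o = -1/357347 (o = 1/(2959836 - 3317183) = 1/(-357347) = -1/357347 ≈ -2.7984e-6)
1/(537224 + o) = 1/(537224 - 1/357347) = 1/(191975384727/357347) = 357347/191975384727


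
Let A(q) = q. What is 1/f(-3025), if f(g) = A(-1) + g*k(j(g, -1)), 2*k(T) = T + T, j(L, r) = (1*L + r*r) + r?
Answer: 1/9150624 ≈ 1.0928e-7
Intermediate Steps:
j(L, r) = L + r + r² (j(L, r) = (L + r²) + r = L + r + r²)
k(T) = T (k(T) = (T + T)/2 = (2*T)/2 = T)
f(g) = -1 + g² (f(g) = -1 + g*(g - 1 + (-1)²) = -1 + g*(g - 1 + 1) = -1 + g*g = -1 + g²)
1/f(-3025) = 1/(-1 + (-3025)²) = 1/(-1 + 9150625) = 1/9150624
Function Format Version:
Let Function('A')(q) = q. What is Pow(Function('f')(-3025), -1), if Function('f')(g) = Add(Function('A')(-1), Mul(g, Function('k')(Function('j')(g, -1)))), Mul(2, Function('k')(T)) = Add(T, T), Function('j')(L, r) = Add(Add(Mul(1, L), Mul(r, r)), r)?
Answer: Rational(1, 9150624) ≈ 1.0928e-7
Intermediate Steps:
Function('j')(L, r) = Add(L, r, Pow(r, 2)) (Function('j')(L, r) = Add(Add(L, Pow(r, 2)), r) = Add(L, r, Pow(r, 2)))
Function('k')(T) = T (Function('k')(T) = Mul(Rational(1, 2), Add(T, T)) = Mul(Rational(1, 2), Mul(2, T)) = T)
Function('f')(g) = Add(-1, Pow(g, 2)) (Function('f')(g) = Add(-1, Mul(g, Add(g, -1, Pow(-1, 2)))) = Add(-1, Mul(g, Add(g, -1, 1))) = Add(-1, Mul(g, g)) = Add(-1, Pow(g, 2)))
Pow(Function('f')(-3025), -1) = Pow(Add(-1, Pow(-3025, 2)), -1) = Pow(Add(-1, 9150625), -1) = Pow(9150624, -1) = Rational(1, 9150624)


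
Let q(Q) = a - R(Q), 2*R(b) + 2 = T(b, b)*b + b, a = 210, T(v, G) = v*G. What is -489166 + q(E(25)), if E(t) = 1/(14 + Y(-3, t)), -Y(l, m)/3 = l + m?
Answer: -137501966575/281216 ≈ -4.8896e+5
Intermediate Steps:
T(v, G) = G*v
Y(l, m) = -3*l - 3*m (Y(l, m) = -3*(l + m) = -3*l - 3*m)
R(b) = -1 + b/2 + b**3/2 (R(b) = -1 + ((b*b)*b + b)/2 = -1 + (b**2*b + b)/2 = -1 + (b**3 + b)/2 = -1 + (b + b**3)/2 = -1 + (b/2 + b**3/2) = -1 + b/2 + b**3/2)
E(t) = 1/(23 - 3*t) (E(t) = 1/(14 + (-3*(-3) - 3*t)) = 1/(14 + (9 - 3*t)) = 1/(23 - 3*t))
q(Q) = 211 - Q/2 - Q**3/2 (q(Q) = 210 - (-1 + Q/2 + Q**3/2) = 210 + (1 - Q/2 - Q**3/2) = 211 - Q/2 - Q**3/2)
-489166 + q(E(25)) = -489166 + (211 - (-1)/(2*(-23 + 3*25)) - (-1/(-23 + 3*25)**3)/2) = -489166 + (211 - (-1)/(2*(-23 + 75)) - (-1/(-23 + 75)**3)/2) = -489166 + (211 - (-1)/(2*52) - (-1/52)**3/2) = -489166 + (211 - (-1)/(2*52) - (-1*1/52)**3/2) = -489166 + (211 - 1/2*(-1/52) - (-1/52)**3/2) = -489166 + (211 + 1/104 - 1/2*(-1/140608)) = -489166 + (211 + 1/104 + 1/281216) = -489166 + 59339281/281216 = -137501966575/281216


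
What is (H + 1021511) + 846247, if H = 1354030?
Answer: 3221788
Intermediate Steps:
(H + 1021511) + 846247 = (1354030 + 1021511) + 846247 = 2375541 + 846247 = 3221788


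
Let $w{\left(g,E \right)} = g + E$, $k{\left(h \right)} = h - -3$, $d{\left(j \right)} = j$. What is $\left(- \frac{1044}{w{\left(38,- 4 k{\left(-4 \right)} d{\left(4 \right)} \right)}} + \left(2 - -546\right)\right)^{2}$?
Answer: $\frac{2515396}{9} \approx 2.7949 \cdot 10^{5}$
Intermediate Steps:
$k{\left(h \right)} = 3 + h$ ($k{\left(h \right)} = h + 3 = 3 + h$)
$w{\left(g,E \right)} = E + g$
$\left(- \frac{1044}{w{\left(38,- 4 k{\left(-4 \right)} d{\left(4 \right)} \right)}} + \left(2 - -546\right)\right)^{2} = \left(- \frac{1044}{- 4 \left(3 - 4\right) 4 + 38} + \left(2 - -546\right)\right)^{2} = \left(- \frac{1044}{\left(-4\right) \left(-1\right) 4 + 38} + \left(2 + 546\right)\right)^{2} = \left(- \frac{1044}{4 \cdot 4 + 38} + 548\right)^{2} = \left(- \frac{1044}{16 + 38} + 548\right)^{2} = \left(- \frac{1044}{54} + 548\right)^{2} = \left(\left(-1044\right) \frac{1}{54} + 548\right)^{2} = \left(- \frac{58}{3} + 548\right)^{2} = \left(\frac{1586}{3}\right)^{2} = \frac{2515396}{9}$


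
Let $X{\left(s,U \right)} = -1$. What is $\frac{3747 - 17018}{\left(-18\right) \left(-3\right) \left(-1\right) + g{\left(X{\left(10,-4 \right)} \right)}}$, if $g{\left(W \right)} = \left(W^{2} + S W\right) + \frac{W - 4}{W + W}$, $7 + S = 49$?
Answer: $\frac{26542}{185} \approx 143.47$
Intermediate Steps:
$S = 42$ ($S = -7 + 49 = 42$)
$g{\left(W \right)} = W^{2} + 42 W + \frac{-4 + W}{2 W}$ ($g{\left(W \right)} = \left(W^{2} + 42 W\right) + \frac{W - 4}{W + W} = \left(W^{2} + 42 W\right) + \frac{-4 + W}{2 W} = W^{2} + 42 W + \frac{-4 + W}{2 W}$)
$\frac{3747 - 17018}{\left(-18\right) \left(-3\right) \left(-1\right) + g{\left(X{\left(10,-4 \right)} \right)}} = \frac{3747 - 17018}{\left(-18\right) \left(-3\right) \left(-1\right) + \left(\frac{1}{2} + \left(-1\right)^{2} - \frac{2}{-1} + 42 \left(-1\right)\right)} = - \frac{13271}{54 \left(-1\right) + \left(\frac{1}{2} + 1 - -2 - 42\right)} = - \frac{13271}{-54 + \left(\frac{1}{2} + 1 + 2 - 42\right)} = - \frac{13271}{-54 - \frac{77}{2}} = - \frac{13271}{- \frac{185}{2}} = \left(-13271\right) \left(- \frac{2}{185}\right) = \frac{26542}{185}$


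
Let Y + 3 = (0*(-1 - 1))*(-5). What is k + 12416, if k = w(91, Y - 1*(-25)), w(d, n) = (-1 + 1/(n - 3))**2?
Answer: 4482500/361 ≈ 12417.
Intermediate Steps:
Y = -3 (Y = -3 + (0*(-1 - 1))*(-5) = -3 + (0*(-2))*(-5) = -3 + 0*(-5) = -3 + 0 = -3)
w(d, n) = (-1 + 1/(-3 + n))**2
k = 324/361 (k = (-4 + (-3 - 1*(-25)))**2/(-3 + (-3 - 1*(-25)))**2 = (-4 + (-3 + 25))**2/(-3 + (-3 + 25))**2 = (-4 + 22)**2/(-3 + 22)**2 = 18**2/19**2 = 324*(1/361) = 324/361 ≈ 0.89751)
k + 12416 = 324/361 + 12416 = 4482500/361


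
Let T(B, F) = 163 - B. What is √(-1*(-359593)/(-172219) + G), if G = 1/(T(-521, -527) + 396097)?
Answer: 3*I*√1083305613863098766294/68333227039 ≈ 1.445*I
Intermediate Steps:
G = 1/396781 (G = 1/((163 - 1*(-521)) + 396097) = 1/((163 + 521) + 396097) = 1/(684 + 396097) = 1/396781 ≈ 2.5203e-6)
√(-1*(-359593)/(-172219) + G) = √(-1*(-359593)/(-172219) + 1/396781) = √(359593*(-1/172219) + 1/396781) = √(-359593/172219 + 1/396781) = √(-142679497914/68333227039) = 3*I*√1083305613863098766294/68333227039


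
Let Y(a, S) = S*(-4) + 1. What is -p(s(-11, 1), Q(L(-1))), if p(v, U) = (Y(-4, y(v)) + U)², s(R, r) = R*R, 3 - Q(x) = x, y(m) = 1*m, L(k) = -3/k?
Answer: -233289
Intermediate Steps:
y(m) = m
Q(x) = 3 - x
Y(a, S) = 1 - 4*S (Y(a, S) = -4*S + 1 = 1 - 4*S)
s(R, r) = R²
p(v, U) = (1 + U - 4*v)² (p(v, U) = ((1 - 4*v) + U)² = (1 + U - 4*v)²)
-p(s(-11, 1), Q(L(-1))) = -(1 + (3 - (-3)/(-1)) - 4*(-11)²)² = -(1 + (3 - (-3)*(-1)) - 4*121)² = -(1 + (3 - 1*3) - 484)² = -(1 + (3 - 3) - 484)² = -(1 + 0 - 484)² = -1*(-483)² = -1*233289 = -233289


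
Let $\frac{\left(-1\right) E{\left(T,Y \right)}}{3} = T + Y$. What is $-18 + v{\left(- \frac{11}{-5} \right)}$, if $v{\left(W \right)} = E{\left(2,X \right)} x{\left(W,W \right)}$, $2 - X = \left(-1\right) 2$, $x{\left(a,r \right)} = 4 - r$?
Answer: $- \frac{252}{5} \approx -50.4$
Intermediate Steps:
$X = 4$ ($X = 2 - \left(-1\right) 2 = 2 - -2 = 2 + 2 = 4$)
$E{\left(T,Y \right)} = - 3 T - 3 Y$ ($E{\left(T,Y \right)} = - 3 \left(T + Y\right) = - 3 T - 3 Y$)
$v{\left(W \right)} = -72 + 18 W$ ($v{\left(W \right)} = \left(\left(-3\right) 2 - 12\right) \left(4 - W\right) = \left(-6 - 12\right) \left(4 - W\right) = - 18 \left(4 - W\right) = -72 + 18 W$)
$-18 + v{\left(- \frac{11}{-5} \right)} = -18 - \left(72 - 18 \left(- \frac{11}{-5}\right)\right) = -18 - \left(72 - 18 \left(\left(-11\right) \left(- \frac{1}{5}\right)\right)\right) = -18 + \left(-72 + 18 \cdot \frac{11}{5}\right) = -18 + \left(-72 + \frac{198}{5}\right) = -18 - \frac{162}{5} = - \frac{252}{5}$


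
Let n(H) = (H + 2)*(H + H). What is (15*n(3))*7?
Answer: 3150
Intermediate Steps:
n(H) = 2*H*(2 + H) (n(H) = (2 + H)*(2*H) = 2*H*(2 + H))
(15*n(3))*7 = (15*(2*3*(2 + 3)))*7 = (15*(2*3*5))*7 = (15*30)*7 = 450*7 = 3150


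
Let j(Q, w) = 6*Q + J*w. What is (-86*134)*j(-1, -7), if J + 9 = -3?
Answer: -898872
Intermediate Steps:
J = -12 (J = -9 - 3 = -12)
j(Q, w) = -12*w + 6*Q (j(Q, w) = 6*Q - 12*w = -12*w + 6*Q)
(-86*134)*j(-1, -7) = (-86*134)*(-12*(-7) + 6*(-1)) = -11524*(84 - 6) = -11524*78 = -898872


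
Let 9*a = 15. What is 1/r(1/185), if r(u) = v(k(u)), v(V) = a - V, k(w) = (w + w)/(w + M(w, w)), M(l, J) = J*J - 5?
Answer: 512817/855805 ≈ 0.59922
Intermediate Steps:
M(l, J) = -5 + J² (M(l, J) = J² - 5 = -5 + J²)
a = 5/3 (a = (⅑)*15 = 5/3 ≈ 1.6667)
k(w) = 2*w/(-5 + w + w²) (k(w) = (w + w)/(w + (-5 + w²)) = (2*w)/(-5 + w + w²) = 2*w/(-5 + w + w²))
v(V) = 5/3 - V
r(u) = 5/3 - 2*u/(-5 + u + u²)
1/r(1/185) = 1/((-25 - 1/185 + 5*(1/185)²)/(3*(-5 + 1/185 + (1/185)²))) = 1/((-25 - 1*1/185 + 5*(1/185)²)/(3*(-5 + 1/185 + (1/185)²))) = 1/((-25 - 1/185 + 5*(1/34225))/(3*(-5 + 1/185 + 1/34225))) = 1/((-25 - 1/185 + 1/6845)/(3*(-170939/34225))) = 1/((⅓)*(-34225/170939)*(-171161/6845)) = 1/(855805/512817) = 512817/855805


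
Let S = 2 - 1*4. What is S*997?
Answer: -1994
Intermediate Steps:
S = -2 (S = 2 - 4 = -2)
S*997 = -2*997 = -1994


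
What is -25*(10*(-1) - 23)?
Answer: 825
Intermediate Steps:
-25*(10*(-1) - 23) = -25*(-10 - 23) = -25*(-33) = 825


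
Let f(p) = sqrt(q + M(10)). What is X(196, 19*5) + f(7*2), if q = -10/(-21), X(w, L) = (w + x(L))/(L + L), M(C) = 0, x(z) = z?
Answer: 291/190 + sqrt(210)/21 ≈ 2.2216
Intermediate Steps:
X(w, L) = (L + w)/(2*L) (X(w, L) = (w + L)/(L + L) = (L + w)/((2*L)) = (L + w)*(1/(2*L)) = (L + w)/(2*L))
q = 10/21 (q = -10*(-1/21) = 10/21 ≈ 0.47619)
f(p) = sqrt(210)/21 (f(p) = sqrt(10/21 + 0) = sqrt(10/21) = sqrt(210)/21)
X(196, 19*5) + f(7*2) = (19*5 + 196)/(2*((19*5))) + sqrt(210)/21 = (1/2)*(95 + 196)/95 + sqrt(210)/21 = (1/2)*(1/95)*291 + sqrt(210)/21 = 291/190 + sqrt(210)/21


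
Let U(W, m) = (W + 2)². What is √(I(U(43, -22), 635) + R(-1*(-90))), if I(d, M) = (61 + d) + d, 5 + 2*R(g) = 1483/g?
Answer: √3705065/30 ≈ 64.162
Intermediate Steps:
U(W, m) = (2 + W)²
R(g) = -5/2 + 1483/(2*g) (R(g) = -5/2 + (1483/g)/2 = -5/2 + 1483/(2*g))
I(d, M) = 61 + 2*d
√(I(U(43, -22), 635) + R(-1*(-90))) = √((61 + 2*(2 + 43)²) + (1483 - (-5)*(-90))/(2*((-1*(-90))))) = √((61 + 2*45²) + (½)*(1483 - 5*90)/90) = √((61 + 2*2025) + (½)*(1/90)*(1483 - 450)) = √((61 + 4050) + (½)*(1/90)*1033) = √(4111 + 1033/180) = √(741013/180) = √3705065/30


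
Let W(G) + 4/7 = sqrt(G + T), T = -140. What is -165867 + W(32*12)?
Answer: -1161073/7 + 2*sqrt(61) ≈ -1.6585e+5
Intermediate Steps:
W(G) = -4/7 + sqrt(-140 + G) (W(G) = -4/7 + sqrt(G - 140) = -4/7 + sqrt(-140 + G))
-165867 + W(32*12) = -165867 + (-4/7 + sqrt(-140 + 32*12)) = -165867 + (-4/7 + sqrt(-140 + 384)) = -165867 + (-4/7 + sqrt(244)) = -165867 + (-4/7 + 2*sqrt(61)) = -1161073/7 + 2*sqrt(61)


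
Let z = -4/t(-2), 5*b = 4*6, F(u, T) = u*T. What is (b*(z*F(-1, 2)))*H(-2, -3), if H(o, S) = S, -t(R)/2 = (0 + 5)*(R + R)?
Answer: -72/25 ≈ -2.8800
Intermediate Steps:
t(R) = -20*R (t(R) = -2*(0 + 5)*(R + R) = -10*2*R = -20*R)
F(u, T) = T*u
b = 24/5 (b = (4*6)/5 = (1/5)*24 = 24/5 ≈ 4.8000)
z = -1/10 (z = -4/((-20*(-2))) = -4/40 = -4*1/40 = -1/10 ≈ -0.10000)
(b*(z*F(-1, 2)))*H(-2, -3) = (24*(-(-1)/5)/5)*(-3) = (24*(-1/10*(-2))/5)*(-3) = ((24/5)*(1/5))*(-3) = (24/25)*(-3) = -72/25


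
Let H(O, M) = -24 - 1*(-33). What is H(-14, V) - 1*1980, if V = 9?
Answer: -1971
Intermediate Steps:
H(O, M) = 9 (H(O, M) = -24 + 33 = 9)
H(-14, V) - 1*1980 = 9 - 1*1980 = 9 - 1980 = -1971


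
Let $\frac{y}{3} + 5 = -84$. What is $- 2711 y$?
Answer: $723837$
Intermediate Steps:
$y = -267$ ($y = -15 + 3 \left(-84\right) = -15 - 252 = -267$)
$- 2711 y = \left(-2711\right) \left(-267\right) = 723837$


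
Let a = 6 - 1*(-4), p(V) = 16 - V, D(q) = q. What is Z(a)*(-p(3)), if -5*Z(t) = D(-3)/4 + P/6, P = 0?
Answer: -39/20 ≈ -1.9500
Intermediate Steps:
a = 10 (a = 6 + 4 = 10)
Z(t) = 3/20 (Z(t) = -(-3/4 + 0/6)/5 = -(-3*1/4 + 0*(1/6))/5 = -(-3/4 + 0)/5 = -1/5*(-3/4) = 3/20)
Z(a)*(-p(3)) = 3*(-(16 - 1*3))/20 = 3*(-(16 - 3))/20 = 3*(-1*13)/20 = (3/20)*(-13) = -39/20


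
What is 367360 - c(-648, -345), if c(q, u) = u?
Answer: 367705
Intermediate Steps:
367360 - c(-648, -345) = 367360 - 1*(-345) = 367360 + 345 = 367705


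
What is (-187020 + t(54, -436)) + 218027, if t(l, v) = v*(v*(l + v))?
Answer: -72585665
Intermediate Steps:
t(l, v) = v²*(l + v)
(-187020 + t(54, -436)) + 218027 = (-187020 + (-436)²*(54 - 436)) + 218027 = (-187020 + 190096*(-382)) + 218027 = (-187020 - 72616672) + 218027 = -72803692 + 218027 = -72585665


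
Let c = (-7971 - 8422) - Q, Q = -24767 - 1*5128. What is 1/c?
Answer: 1/13502 ≈ 7.4063e-5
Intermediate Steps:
Q = -29895 (Q = -24767 - 5128 = -29895)
c = 13502 (c = (-7971 - 8422) - 1*(-29895) = -16393 + 29895 = 13502)
1/c = 1/13502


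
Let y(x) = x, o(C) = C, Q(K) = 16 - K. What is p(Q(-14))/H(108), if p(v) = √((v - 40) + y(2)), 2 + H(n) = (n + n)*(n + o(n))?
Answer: I*√2/23327 ≈ 6.0626e-5*I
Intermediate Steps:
H(n) = -2 + 4*n² (H(n) = -2 + (n + n)*(n + n) = -2 + (2*n)*(2*n) = -2 + 4*n²)
p(v) = √(-38 + v) (p(v) = √((v - 40) + 2) = √((-40 + v) + 2) = √(-38 + v))
p(Q(-14))/H(108) = √(-38 + (16 - 1*(-14)))/(-2 + 4*108²) = √(-38 + (16 + 14))/(-2 + 4*11664) = √(-38 + 30)/(-2 + 46656) = √(-8)/46654 = (2*I*√2)*(1/46654) = I*√2/23327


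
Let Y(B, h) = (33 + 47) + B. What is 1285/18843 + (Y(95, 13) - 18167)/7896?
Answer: -13703204/6199347 ≈ -2.2104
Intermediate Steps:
Y(B, h) = 80 + B
1285/18843 + (Y(95, 13) - 18167)/7896 = 1285/18843 + ((80 + 95) - 18167)/7896 = 1285*(1/18843) + (175 - 18167)*(1/7896) = 1285/18843 - 17992*1/7896 = 1285/18843 - 2249/987 = -13703204/6199347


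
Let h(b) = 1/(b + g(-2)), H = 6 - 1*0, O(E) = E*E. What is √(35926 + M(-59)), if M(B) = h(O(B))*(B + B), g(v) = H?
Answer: 6*√12134163723/3487 ≈ 189.54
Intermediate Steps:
O(E) = E²
H = 6 (H = 6 + 0 = 6)
g(v) = 6
h(b) = 1/(6 + b) (h(b) = 1/(b + 6) = 1/(6 + b))
M(B) = 2*B/(6 + B²) (M(B) = (B + B)/(6 + B²) = (2*B)/(6 + B²) = 2*B/(6 + B²))
√(35926 + M(-59)) = √(35926 + 2*(-59)/(6 + (-59)²)) = √(35926 + 2*(-59)/(6 + 3481)) = √(35926 + 2*(-59)/3487) = √(35926 + 2*(-59)*(1/3487)) = √(35926 - 118/3487) = √(125273844/3487) = 6*√12134163723/3487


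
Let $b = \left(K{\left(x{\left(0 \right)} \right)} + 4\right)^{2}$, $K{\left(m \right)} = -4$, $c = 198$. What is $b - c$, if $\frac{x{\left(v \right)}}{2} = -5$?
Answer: $-198$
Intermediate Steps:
$x{\left(v \right)} = -10$ ($x{\left(v \right)} = 2 \left(-5\right) = -10$)
$b = 0$ ($b = \left(-4 + 4\right)^{2} = 0^{2} = 0$)
$b - c = 0 - 198 = -198$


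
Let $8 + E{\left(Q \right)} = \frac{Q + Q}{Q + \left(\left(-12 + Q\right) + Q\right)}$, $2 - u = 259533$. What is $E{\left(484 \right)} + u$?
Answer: $- \frac{46716899}{180} \approx -2.5954 \cdot 10^{5}$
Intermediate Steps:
$u = -259531$ ($u = 2 - 259533 = -259531$)
$E{\left(Q \right)} = -8 + \frac{2 Q}{-12 + 3 Q}$ ($E{\left(Q \right)} = -8 + \frac{Q + Q}{Q + \left(\left(-12 + Q\right) + Q\right)} = -8 + \frac{2 Q}{Q + \left(-12 + 2 Q\right)} = -8 + \frac{2 Q}{-12 + 3 Q}$)
$E{\left(484 \right)} + u = \frac{2 \left(48 - 5324\right)}{3 \left(-4 + 484\right)} - 259531 = \frac{2 \left(48 - 5324\right)}{3 \cdot 480} - 259531 = \frac{2}{3} \cdot \frac{1}{480} \left(-5276\right) - 259531 = - \frac{1319}{180} - 259531 = - \frac{46716899}{180}$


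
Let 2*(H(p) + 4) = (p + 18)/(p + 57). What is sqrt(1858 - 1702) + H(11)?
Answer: -515/136 + 2*sqrt(39) ≈ 8.7032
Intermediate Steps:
H(p) = -4 + (18 + p)/(2*(57 + p)) (H(p) = -4 + ((p + 18)/(p + 57))/2 = -4 + ((18 + p)/(57 + p))/2 = -4 + (18 + p)/(2*(57 + p)))
sqrt(1858 - 1702) + H(11) = sqrt(1858 - 1702) + (-438 - 7*11)/(2*(57 + 11)) = sqrt(156) + (1/2)*(-438 - 77)/68 = 2*sqrt(39) + (1/2)*(1/68)*(-515) = 2*sqrt(39) - 515/136 = -515/136 + 2*sqrt(39)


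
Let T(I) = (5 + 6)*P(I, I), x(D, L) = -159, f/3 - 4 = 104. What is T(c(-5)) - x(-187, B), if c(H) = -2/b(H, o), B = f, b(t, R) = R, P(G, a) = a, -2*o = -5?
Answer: 751/5 ≈ 150.20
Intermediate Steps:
o = 5/2 (o = -½*(-5) = 5/2 ≈ 2.5000)
f = 324 (f = 12 + 3*104 = 12 + 312 = 324)
B = 324
c(H) = -⅘ (c(H) = -2/5/2 = -2*⅖ = -⅘)
T(I) = 11*I (T(I) = (5 + 6)*I = 11*I)
T(c(-5)) - x(-187, B) = 11*(-⅘) - 1*(-159) = -44/5 + 159 = 751/5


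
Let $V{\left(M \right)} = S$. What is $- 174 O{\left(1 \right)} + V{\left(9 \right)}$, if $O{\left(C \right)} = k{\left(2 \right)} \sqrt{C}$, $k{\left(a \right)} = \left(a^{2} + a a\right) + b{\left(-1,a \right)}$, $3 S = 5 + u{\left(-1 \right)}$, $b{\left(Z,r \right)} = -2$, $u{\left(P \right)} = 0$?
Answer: $- \frac{3127}{3} \approx -1042.3$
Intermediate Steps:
$S = \frac{5}{3}$ ($S = \frac{5 + 0}{3} = \frac{1}{3} \cdot 5 = \frac{5}{3} \approx 1.6667$)
$V{\left(M \right)} = \frac{5}{3}$
$k{\left(a \right)} = -2 + 2 a^{2}$ ($k{\left(a \right)} = \left(a^{2} + a a\right) - 2 = \left(a^{2} + a^{2}\right) - 2 = 2 a^{2} - 2 = -2 + 2 a^{2}$)
$O{\left(C \right)} = 6 \sqrt{C}$ ($O{\left(C \right)} = \left(-2 + 2 \cdot 2^{2}\right) \sqrt{C} = \left(-2 + 2 \cdot 4\right) \sqrt{C} = \left(-2 + 8\right) \sqrt{C} = 6 \sqrt{C}$)
$- 174 O{\left(1 \right)} + V{\left(9 \right)} = - 174 \cdot 6 \sqrt{1} + \frac{5}{3} = - 174 \cdot 6 \cdot 1 + \frac{5}{3} = \left(-174\right) 6 + \frac{5}{3} = -1044 + \frac{5}{3} = - \frac{3127}{3}$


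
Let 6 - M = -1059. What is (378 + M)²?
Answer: 2082249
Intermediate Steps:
M = 1065 (M = 6 - 1*(-1059) = 6 + 1059 = 1065)
(378 + M)² = (378 + 1065)² = 1443² = 2082249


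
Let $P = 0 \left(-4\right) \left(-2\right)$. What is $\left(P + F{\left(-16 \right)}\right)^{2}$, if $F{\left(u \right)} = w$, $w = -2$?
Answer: $4$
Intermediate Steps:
$P = 0$ ($P = 0 \left(-2\right) = 0$)
$F{\left(u \right)} = -2$
$\left(P + F{\left(-16 \right)}\right)^{2} = \left(0 - 2\right)^{2} = \left(-2\right)^{2} = 4$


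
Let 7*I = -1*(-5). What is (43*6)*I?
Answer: 1290/7 ≈ 184.29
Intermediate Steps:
I = 5/7 (I = (-1*(-5))/7 = (1/7)*5 = 5/7 ≈ 0.71429)
(43*6)*I = (43*6)*(5/7) = 258*(5/7) = 1290/7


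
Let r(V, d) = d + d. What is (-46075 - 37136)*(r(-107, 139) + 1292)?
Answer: -130641270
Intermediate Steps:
r(V, d) = 2*d
(-46075 - 37136)*(r(-107, 139) + 1292) = (-46075 - 37136)*(2*139 + 1292) = -83211*(278 + 1292) = -83211*1570 = -130641270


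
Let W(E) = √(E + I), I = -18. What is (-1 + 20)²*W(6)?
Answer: 722*I*√3 ≈ 1250.5*I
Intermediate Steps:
W(E) = √(-18 + E) (W(E) = √(E - 18) = √(-18 + E))
(-1 + 20)²*W(6) = (-1 + 20)²*√(-18 + 6) = 19²*√(-12) = 361*(2*I*√3) = 722*I*√3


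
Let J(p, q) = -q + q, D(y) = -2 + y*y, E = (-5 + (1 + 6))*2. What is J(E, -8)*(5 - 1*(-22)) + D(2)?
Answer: 2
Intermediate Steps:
E = 4 (E = (-5 + 7)*2 = 2*2 = 4)
D(y) = -2 + y²
J(p, q) = 0
J(E, -8)*(5 - 1*(-22)) + D(2) = 0*(5 - 1*(-22)) + (-2 + 2²) = 0*(5 + 22) + (-2 + 4) = 0*27 + 2 = 0 + 2 = 2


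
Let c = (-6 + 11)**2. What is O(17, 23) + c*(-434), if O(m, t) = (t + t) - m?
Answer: -10821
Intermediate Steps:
O(m, t) = -m + 2*t (O(m, t) = 2*t - m = -m + 2*t)
c = 25 (c = 5**2 = 25)
O(17, 23) + c*(-434) = (-1*17 + 2*23) + 25*(-434) = (-17 + 46) - 10850 = 29 - 10850 = -10821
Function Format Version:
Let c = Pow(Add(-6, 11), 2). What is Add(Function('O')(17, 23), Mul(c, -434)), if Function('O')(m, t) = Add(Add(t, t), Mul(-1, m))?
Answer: -10821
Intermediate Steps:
Function('O')(m, t) = Add(Mul(-1, m), Mul(2, t)) (Function('O')(m, t) = Add(Mul(2, t), Mul(-1, m)) = Add(Mul(-1, m), Mul(2, t)))
c = 25 (c = Pow(5, 2) = 25)
Add(Function('O')(17, 23), Mul(c, -434)) = Add(Add(Mul(-1, 17), Mul(2, 23)), Mul(25, -434)) = Add(Add(-17, 46), -10850) = Add(29, -10850) = -10821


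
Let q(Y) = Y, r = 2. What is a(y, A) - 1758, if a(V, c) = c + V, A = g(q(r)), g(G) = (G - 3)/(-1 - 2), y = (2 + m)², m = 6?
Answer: -5081/3 ≈ -1693.7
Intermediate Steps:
y = 64 (y = (2 + 6)² = 8² = 64)
g(G) = 1 - G/3 (g(G) = (-3 + G)/(-3) = (-3 + G)*(-⅓) = 1 - G/3)
A = ⅓ (A = 1 - ⅓*2 = 1 - ⅔ = ⅓ ≈ 0.33333)
a(V, c) = V + c
a(y, A) - 1758 = (64 + ⅓) - 1758 = 193/3 - 1758 = -5081/3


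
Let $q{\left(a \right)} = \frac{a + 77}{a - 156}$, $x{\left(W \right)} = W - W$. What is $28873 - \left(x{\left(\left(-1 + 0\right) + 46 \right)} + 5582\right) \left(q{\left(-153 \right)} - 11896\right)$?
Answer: $\frac{20527170373}{309} \approx 6.6431 \cdot 10^{7}$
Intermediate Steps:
$x{\left(W \right)} = 0$
$q{\left(a \right)} = \frac{77 + a}{-156 + a}$
$28873 - \left(x{\left(\left(-1 + 0\right) + 46 \right)} + 5582\right) \left(q{\left(-153 \right)} - 11896\right) = 28873 - \left(0 + 5582\right) \left(\frac{77 - 153}{-156 - 153} - 11896\right) = 28873 - 5582 \left(\frac{1}{-309} \left(-76\right) - 11896\right) = 28873 - 5582 \left(\left(- \frac{1}{309}\right) \left(-76\right) - 11896\right) = 28873 - 5582 \left(\frac{76}{309} - 11896\right) = 28873 - 5582 \left(- \frac{3675788}{309}\right) = 28873 - - \frac{20518248616}{309} = 28873 + \frac{20518248616}{309} = \frac{20527170373}{309}$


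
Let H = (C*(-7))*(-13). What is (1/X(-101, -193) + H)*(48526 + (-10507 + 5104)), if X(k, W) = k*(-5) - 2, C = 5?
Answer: 9869388518/503 ≈ 1.9621e+7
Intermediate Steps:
X(k, W) = -2 - 5*k (X(k, W) = -5*k - 2 = -2 - 5*k)
H = 455 (H = (5*(-7))*(-13) = -35*(-13) = 455)
(1/X(-101, -193) + H)*(48526 + (-10507 + 5104)) = (1/(-2 - 5*(-101)) + 455)*(48526 + (-10507 + 5104)) = (1/(-2 + 505) + 455)*(48526 - 5403) = (1/503 + 455)*43123 = (228866/503)*43123 = 9869388518/503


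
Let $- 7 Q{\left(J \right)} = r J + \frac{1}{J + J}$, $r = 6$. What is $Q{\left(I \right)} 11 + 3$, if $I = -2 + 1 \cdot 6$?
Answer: $- \frac{1955}{56} \approx -34.911$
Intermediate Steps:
$I = 4$ ($I = -2 + 6 = 4$)
$Q{\left(J \right)} = - \frac{6 J}{7} - \frac{1}{14 J}$ ($Q{\left(J \right)} = - \frac{6 J + \frac{1}{J + J}}{7} = - \frac{6 J + \frac{1}{2 J}}{7} = - \frac{\frac{1}{2 J} + 6 J}{7} = - \frac{6 J}{7} - \frac{1}{14 J}$)
$Q{\left(I \right)} 11 + 3 = \frac{-1 - 12 \cdot 4^{2}}{14 \cdot 4} \cdot 11 + 3 = \frac{1}{14} \cdot \frac{1}{4} \left(-1 - 192\right) 11 + 3 = \frac{1}{14} \cdot \frac{1}{4} \left(-193\right) 11 + 3 = \left(- \frac{193}{56}\right) 11 + 3 = - \frac{2123}{56} + 3 = - \frac{1955}{56}$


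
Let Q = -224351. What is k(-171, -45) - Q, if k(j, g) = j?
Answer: 224180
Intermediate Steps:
k(-171, -45) - Q = -171 - 1*(-224351) = -171 + 224351 = 224180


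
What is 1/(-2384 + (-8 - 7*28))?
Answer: -1/2588 ≈ -0.00038640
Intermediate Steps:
1/(-2384 + (-8 - 7*28)) = 1/(-2384 + (-8 - 196)) = 1/(-2384 - 204) = 1/(-2588) = -1/2588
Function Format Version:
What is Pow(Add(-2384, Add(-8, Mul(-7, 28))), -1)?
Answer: Rational(-1, 2588) ≈ -0.00038640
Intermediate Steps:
Pow(Add(-2384, Add(-8, Mul(-7, 28))), -1) = Pow(Add(-2384, Add(-8, -196)), -1) = Pow(Add(-2384, -204), -1) = Pow(-2588, -1) = Rational(-1, 2588)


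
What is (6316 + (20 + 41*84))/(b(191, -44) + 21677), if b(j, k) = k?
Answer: 3260/7211 ≈ 0.45209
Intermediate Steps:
(6316 + (20 + 41*84))/(b(191, -44) + 21677) = (6316 + (20 + 41*84))/(-44 + 21677) = (6316 + (20 + 3444))/21633 = (6316 + 3464)*(1/21633) = 9780*(1/21633) = 3260/7211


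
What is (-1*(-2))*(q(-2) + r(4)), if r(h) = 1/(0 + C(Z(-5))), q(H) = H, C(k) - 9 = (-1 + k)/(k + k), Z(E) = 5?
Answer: -178/47 ≈ -3.7872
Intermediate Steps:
C(k) = 9 + (-1 + k)/(2*k) (C(k) = 9 + (-1 + k)/(k + k) = 9 + (-1 + k)/((2*k)) = 9 + (-1 + k)*(1/(2*k)) = 9 + (-1 + k)/(2*k))
r(h) = 5/47 (r(h) = 1/(0 + (½)*(-1 + 19*5)/5) = 1/(0 + (½)*(⅕)*(-1 + 95)) = 1/(0 + (½)*(⅕)*94) = 1/(0 + 47/5) = 1/(47/5) = 5/47)
(-1*(-2))*(q(-2) + r(4)) = (-1*(-2))*(-2 + 5/47) = 2*(-89/47) = -178/47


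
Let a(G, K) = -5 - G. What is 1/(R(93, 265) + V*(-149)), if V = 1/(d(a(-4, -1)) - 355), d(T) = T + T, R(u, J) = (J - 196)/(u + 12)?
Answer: 255/274 ≈ 0.93066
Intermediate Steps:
R(u, J) = (-196 + J)/(12 + u)
d(T) = 2*T
V = -1/357 (V = 1/(2*(-5 - 1*(-4)) - 355) = 1/(2*(-5 + 4) - 355) = 1/(2*(-1) - 355) = 1/(-2 - 355) = 1/(-357) = -1/357 ≈ -0.0028011)
1/(R(93, 265) + V*(-149)) = 1/((-196 + 265)/(12 + 93) - 1/357*(-149)) = 1/(69/105 + 149/357) = 1/((1/105)*69 + 149/357) = 1/(23/35 + 149/357) = 1/(274/255) = 255/274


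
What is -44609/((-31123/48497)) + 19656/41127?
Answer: 29658291162053/426665207 ≈ 69512.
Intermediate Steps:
-44609/((-31123/48497)) + 19656/41127 = -44609/((-31123*1/48497)) + 19656*(1/41127) = -44609/(-31123/48497) + 6552/13709 = -44609*(-48497/31123) + 6552/13709 = 2163402673/31123 + 6552/13709 = 29658291162053/426665207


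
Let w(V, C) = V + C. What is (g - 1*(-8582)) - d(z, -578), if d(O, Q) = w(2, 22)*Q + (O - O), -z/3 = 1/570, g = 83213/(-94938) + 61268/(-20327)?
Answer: 43324327185569/1929804726 ≈ 22450.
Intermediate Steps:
w(V, C) = C + V
g = -7508132035/1929804726 (g = 83213*(-1/94938) + 61268*(-1/20327) = -83213/94938 - 61268/20327 = -7508132035/1929804726 ≈ -3.8906)
z = -1/190 (z = -3/570 = -3*1/570 = -1/190 ≈ -0.0052632)
d(O, Q) = 24*Q (d(O, Q) = (22 + 2)*Q + (O - O) = 24*Q + 0 = 24*Q)
(g - 1*(-8582)) - d(z, -578) = (-7508132035/1929804726 - 1*(-8582)) - 24*(-578) = (-7508132035/1929804726 + 8582) - 1*(-13872) = 16554076026497/1929804726 + 13872 = 43324327185569/1929804726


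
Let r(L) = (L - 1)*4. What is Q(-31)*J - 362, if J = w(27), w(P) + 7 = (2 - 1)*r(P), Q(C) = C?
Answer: -3369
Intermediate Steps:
r(L) = -4 + 4*L (r(L) = (-1 + L)*4 = -4 + 4*L)
w(P) = -11 + 4*P (w(P) = -7 + (2 - 1)*(-4 + 4*P) = -7 + 1*(-4 + 4*P) = -7 + (-4 + 4*P) = -11 + 4*P)
J = 97 (J = -11 + 4*27 = -11 + 108 = 97)
Q(-31)*J - 362 = -31*97 - 362 = -3007 - 362 = -3369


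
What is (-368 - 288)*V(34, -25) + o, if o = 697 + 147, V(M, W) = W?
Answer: 17244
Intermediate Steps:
o = 844
(-368 - 288)*V(34, -25) + o = (-368 - 288)*(-25) + 844 = -656*(-25) + 844 = 16400 + 844 = 17244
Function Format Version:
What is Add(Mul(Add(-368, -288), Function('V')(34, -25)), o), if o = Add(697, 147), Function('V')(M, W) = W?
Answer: 17244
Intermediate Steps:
o = 844
Add(Mul(Add(-368, -288), Function('V')(34, -25)), o) = Add(Mul(Add(-368, -288), -25), 844) = Add(Mul(-656, -25), 844) = Add(16400, 844) = 17244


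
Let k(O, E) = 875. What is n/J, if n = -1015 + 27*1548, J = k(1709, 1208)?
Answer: 40781/875 ≈ 46.607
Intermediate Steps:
J = 875
n = 40781 (n = -1015 + 41796 = 40781)
n/J = 40781/875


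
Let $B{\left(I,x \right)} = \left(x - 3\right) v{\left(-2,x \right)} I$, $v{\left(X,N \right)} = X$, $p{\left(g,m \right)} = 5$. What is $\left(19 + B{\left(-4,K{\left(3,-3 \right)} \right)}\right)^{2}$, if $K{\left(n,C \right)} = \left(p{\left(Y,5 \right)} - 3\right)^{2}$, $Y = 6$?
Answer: $729$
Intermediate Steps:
$K{\left(n,C \right)} = 4$ ($K{\left(n,C \right)} = \left(5 - 3\right)^{2} = 2^{2} = 4$)
$B{\left(I,x \right)} = I \left(6 - 2 x\right)$ ($B{\left(I,x \right)} = \left(x - 3\right) \left(-2\right) I = \left(-3 + x\right) \left(-2\right) I = \left(6 - 2 x\right) I = I \left(6 - 2 x\right)$)
$\left(19 + B{\left(-4,K{\left(3,-3 \right)} \right)}\right)^{2} = \left(19 + 2 \left(-4\right) \left(3 - 4\right)\right)^{2} = \left(19 + 2 \left(-4\right) \left(-1\right)\right)^{2} = \left(19 + 8\right)^{2} = 27^{2} = 729$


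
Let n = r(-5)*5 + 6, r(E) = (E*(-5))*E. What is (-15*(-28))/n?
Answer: -420/619 ≈ -0.67851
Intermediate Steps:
r(E) = -5*E² (r(E) = (-5*E)*E = -5*E²)
n = -619 (n = -5*(-5)²*5 + 6 = -5*25*5 + 6 = -125*5 + 6 = -625 + 6 = -619)
(-15*(-28))/n = -15*(-28)/(-619) = 420*(-1/619) = -420/619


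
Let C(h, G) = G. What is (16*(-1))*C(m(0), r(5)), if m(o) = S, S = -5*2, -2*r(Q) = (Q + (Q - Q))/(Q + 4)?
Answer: 40/9 ≈ 4.4444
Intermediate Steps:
r(Q) = -Q/(2*(4 + Q)) (r(Q) = -(Q + (Q - Q))/(2*(Q + 4)) = -(Q + 0)/(2*(4 + Q)) = -Q/(2*(4 + Q)))
S = -10
m(o) = -10
(16*(-1))*C(m(0), r(5)) = (16*(-1))*(-1*5/(8 + 2*5)) = -(-16)*5/(8 + 10) = -(-16)*5/18 = -16*(-5/18) = 40/9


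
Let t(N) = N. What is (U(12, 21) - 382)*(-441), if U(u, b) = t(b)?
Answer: 159201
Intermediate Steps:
U(u, b) = b
(U(12, 21) - 382)*(-441) = (21 - 382)*(-441) = -361*(-441) = 159201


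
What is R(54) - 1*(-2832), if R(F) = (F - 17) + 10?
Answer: 2879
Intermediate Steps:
R(F) = -7 + F (R(F) = (-17 + F) + 10 = -7 + F)
R(54) - 1*(-2832) = (-7 + 54) - 1*(-2832) = 47 + 2832 = 2879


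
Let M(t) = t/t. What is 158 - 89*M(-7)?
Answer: 69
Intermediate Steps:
M(t) = 1
158 - 89*M(-7) = 158 - 89*1 = 158 - 89 = 69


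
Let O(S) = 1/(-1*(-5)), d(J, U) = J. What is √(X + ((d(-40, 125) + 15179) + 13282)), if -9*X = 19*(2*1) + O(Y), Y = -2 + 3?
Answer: √6393770/15 ≈ 168.57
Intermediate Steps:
Y = 1
O(S) = ⅕ (O(S) = 1/5 = ⅕)
X = -191/45 (X = -(19*(2*1) + ⅕)/9 = -(19*2 + ⅕)/9 = -(38 + ⅕)/9 = -⅑*191/5 = -191/45 ≈ -4.2444)
√(X + ((d(-40, 125) + 15179) + 13282)) = √(-191/45 + ((-40 + 15179) + 13282)) = √(-191/45 + (15139 + 13282)) = √(-191/45 + 28421) = √(1278754/45) = √6393770/15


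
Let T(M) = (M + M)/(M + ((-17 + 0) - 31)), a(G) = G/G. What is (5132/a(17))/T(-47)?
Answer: 243770/47 ≈ 5186.6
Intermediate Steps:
a(G) = 1
T(M) = 2*M/(-48 + M) (T(M) = (2*M)/(M + (-17 - 31)) = (2*M)/(M - 48) = (2*M)/(-48 + M) = 2*M/(-48 + M))
(5132/a(17))/T(-47) = (5132/1)/((2*(-47)/(-48 - 47))) = (5132*1)/((2*(-47)/(-95))) = 5132/((2*(-47)*(-1/95))) = 5132/(94/95) = 5132*(95/94) = 243770/47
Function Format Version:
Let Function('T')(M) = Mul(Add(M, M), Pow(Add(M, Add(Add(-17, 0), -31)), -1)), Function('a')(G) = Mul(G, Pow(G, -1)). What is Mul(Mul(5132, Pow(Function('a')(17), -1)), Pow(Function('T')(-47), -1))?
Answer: Rational(243770, 47) ≈ 5186.6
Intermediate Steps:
Function('a')(G) = 1
Function('T')(M) = Mul(2, M, Pow(Add(-48, M), -1)) (Function('T')(M) = Mul(Mul(2, M), Pow(Add(M, Add(-17, -31)), -1)) = Mul(Mul(2, M), Pow(Add(M, -48), -1)) = Mul(Mul(2, M), Pow(Add(-48, M), -1)) = Mul(2, M, Pow(Add(-48, M), -1)))
Mul(Mul(5132, Pow(Function('a')(17), -1)), Pow(Function('T')(-47), -1)) = Mul(Mul(5132, Pow(1, -1)), Pow(Mul(2, -47, Pow(Add(-48, -47), -1)), -1)) = Mul(Mul(5132, 1), Pow(Mul(2, -47, Pow(-95, -1)), -1)) = Mul(5132, Pow(Mul(2, -47, Rational(-1, 95)), -1)) = Mul(5132, Pow(Rational(94, 95), -1)) = Mul(5132, Rational(95, 94)) = Rational(243770, 47)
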